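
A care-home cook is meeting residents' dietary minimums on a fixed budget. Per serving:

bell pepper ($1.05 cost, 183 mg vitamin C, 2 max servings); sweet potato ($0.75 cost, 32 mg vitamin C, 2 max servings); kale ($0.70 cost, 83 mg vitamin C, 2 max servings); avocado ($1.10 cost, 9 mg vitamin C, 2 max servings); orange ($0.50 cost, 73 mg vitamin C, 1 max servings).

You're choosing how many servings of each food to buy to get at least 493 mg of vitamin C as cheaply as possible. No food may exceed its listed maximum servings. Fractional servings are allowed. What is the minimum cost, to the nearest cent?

$3.06

Cost per mg of vitamin C: bell pepper $0.0057, orange $0.0068, kale $0.0084, sweet potato $0.0234, avocado $0.1222.
Take 2 servings of bell pepper: +366.0 mg vitamin C for $2.10 (total $2.10, still need 127.0 mg).
Take 1 serving of orange: +73.0 mg vitamin C for $0.50 (total $2.60, still need 54.0 mg).
Take 0.6506 servings of kale: +54.0 mg vitamin C for $0.46 (total $3.06, still need 0.0 mg).
Greedy by cheapest-per-mg is optimal for a single linear constraint, so the minimum cost is $3.06.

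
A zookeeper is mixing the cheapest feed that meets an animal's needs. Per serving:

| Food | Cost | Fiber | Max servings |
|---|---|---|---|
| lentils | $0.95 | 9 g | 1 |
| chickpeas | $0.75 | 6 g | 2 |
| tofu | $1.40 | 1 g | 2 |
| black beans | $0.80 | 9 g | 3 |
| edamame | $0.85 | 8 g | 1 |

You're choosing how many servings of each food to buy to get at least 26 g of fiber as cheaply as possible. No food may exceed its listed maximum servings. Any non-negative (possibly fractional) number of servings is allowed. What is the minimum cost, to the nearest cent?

$2.31

Cost per g of fiber: black beans $0.0889, lentils $0.1056, edamame $0.1062, chickpeas $0.1250, tofu $1.4000.
Take 2.889 servings of black beans: +26.0 g fiber for $2.31 (total $2.31, still need 0.0 g).
Filling from the cheapest source first is optimal under one linear minimum: $2.31.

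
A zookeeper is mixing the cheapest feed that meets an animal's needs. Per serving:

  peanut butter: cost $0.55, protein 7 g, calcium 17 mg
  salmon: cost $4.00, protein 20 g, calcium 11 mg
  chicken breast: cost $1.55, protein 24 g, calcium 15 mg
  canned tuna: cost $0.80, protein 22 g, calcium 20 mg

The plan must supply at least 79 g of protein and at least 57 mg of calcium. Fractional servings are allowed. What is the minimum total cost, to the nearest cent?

The cheapest plan sits at a corner of the feasible region — with two constraints it uses at most two foods.
peanut butter only: max(79/7, 57/17) = 11.29 servings → $6.21.
salmon only: max(79/20, 57/11) = 5.182 servings → $20.73.
chicken breast only: max(79/24, 57/15) = 3.8 servings → $5.89.
canned tuna only: max(79/22, 57/20) = 3.591 servings → $2.87.
peanut butter + salmon with both tight: 1.03 servings and 3.589 servings → $14.92.
peanut butter + chicken breast with both tight: 0.604 servings and 3.116 servings → $5.16.
peanut butter + canned tuna: the both-tight solution has a negative serving — not a feasible corner.
salmon + chicken breast with both targets exact would need a negative amount; discard.
salmon + canned tuna with both tight: 2.063 servings and 1.715 servings → $9.63.
chicken breast + canned tuna with both tight: 2.173 servings and 1.22 servings → $4.34.
So the least-cost plan costs $2.87.

$2.87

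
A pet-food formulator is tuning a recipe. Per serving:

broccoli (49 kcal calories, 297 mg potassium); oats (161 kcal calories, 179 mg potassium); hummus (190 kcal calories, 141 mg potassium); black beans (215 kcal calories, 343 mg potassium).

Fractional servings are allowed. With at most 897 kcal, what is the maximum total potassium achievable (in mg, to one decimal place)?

5436.9 mg

Potassium per kcal: broccoli 6.061, black beans 1.595, oats 1.112, hummus 0.7421.
With no serving limits, spend the whole calories allowance on broccoli: 897 kcal / 49 kcal × 297 mg = 5436.9 mg.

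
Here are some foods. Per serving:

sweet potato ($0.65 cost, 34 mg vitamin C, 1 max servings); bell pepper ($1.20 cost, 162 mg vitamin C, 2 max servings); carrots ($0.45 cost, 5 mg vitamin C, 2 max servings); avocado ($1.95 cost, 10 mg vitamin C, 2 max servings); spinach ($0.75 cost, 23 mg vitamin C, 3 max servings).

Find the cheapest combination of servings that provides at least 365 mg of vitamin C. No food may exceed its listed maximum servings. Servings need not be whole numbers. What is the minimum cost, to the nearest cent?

Cost per mg of vitamin C: bell pepper $0.0074, sweet potato $0.0191, spinach $0.0326, carrots $0.0900, avocado $0.1950.
Take 2 servings of bell pepper: +324.0 mg vitamin C for $2.40 (total $2.40, still need 41.0 mg).
Take 1 serving of sweet potato: +34.0 mg vitamin C for $0.65 (total $3.05, still need 7.0 mg).
Take 0.3043 servings of spinach: +7.0 mg vitamin C for $0.23 (total $3.28, still need 0.0 mg).
Filling from the cheapest source first is optimal under one linear minimum: $3.28.

$3.28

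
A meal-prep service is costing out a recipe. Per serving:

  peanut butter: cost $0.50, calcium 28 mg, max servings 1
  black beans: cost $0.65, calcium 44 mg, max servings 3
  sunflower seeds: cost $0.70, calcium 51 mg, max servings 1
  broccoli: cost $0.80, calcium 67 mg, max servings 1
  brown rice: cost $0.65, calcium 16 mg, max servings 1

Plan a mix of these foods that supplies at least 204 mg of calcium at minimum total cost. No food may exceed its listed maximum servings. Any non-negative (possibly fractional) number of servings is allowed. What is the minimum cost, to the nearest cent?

$2.77

Cost per mg of calcium: broccoli $0.0119, sunflower seeds $0.0137, black beans $0.0148, peanut butter $0.0179, brown rice $0.0406.
Take 1 serving of broccoli: +67.0 mg calcium for $0.80 (total $0.80, still need 137.0 mg).
Take 1 serving of sunflower seeds: +51.0 mg calcium for $0.70 (total $1.50, still need 86.0 mg).
Take 1.955 servings of black beans: +86.0 mg calcium for $1.27 (total $2.77, still need 0.0 mg).
Greedy by cheapest-per-mg is optimal for a single linear constraint, so the minimum cost is $2.77.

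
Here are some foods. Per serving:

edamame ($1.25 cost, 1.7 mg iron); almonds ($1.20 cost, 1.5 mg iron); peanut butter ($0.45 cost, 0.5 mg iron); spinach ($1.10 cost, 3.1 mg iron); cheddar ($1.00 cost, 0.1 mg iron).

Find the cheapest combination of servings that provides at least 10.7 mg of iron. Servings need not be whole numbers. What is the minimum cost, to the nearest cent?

$3.80

Cost per mg of iron: spinach $0.3548, edamame $0.7353, almonds $0.8000, peanut butter $0.9000, cheddar $10.0000.
With no serving limits, use only spinach: 10.7 mg / 3.1 mg = 3.452 servings × $1.10 = $3.80.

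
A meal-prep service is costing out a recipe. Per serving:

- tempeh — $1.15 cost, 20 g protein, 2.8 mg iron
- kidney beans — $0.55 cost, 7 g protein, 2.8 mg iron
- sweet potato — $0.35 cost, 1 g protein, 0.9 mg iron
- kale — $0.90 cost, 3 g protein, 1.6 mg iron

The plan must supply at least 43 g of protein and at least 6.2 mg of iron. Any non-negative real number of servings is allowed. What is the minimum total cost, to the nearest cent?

Two binding constraints pin down two serving amounts, so the optimal mix uses at most two foods. The candidates are each food alone (scaled to the tighter of protein/iron) and each pair with both constraints tight.
tempeh only: max(43/20, 6.2/2.8) = 2.214 servings → $2.55.
kidney beans only: max(43/7, 6.2/2.8) = 6.143 servings → $3.38.
sweet potato only: max(43/1, 6.2/0.9) = 43 servings → $15.05.
kale only: max(43/3, 6.2/1.6) = 14.33 servings → $12.90.
tempeh + kidney beans with both tight: 2.115 servings and 0.0989 servings → $2.49.
tempeh + sweet potato with both tight: 2.138 servings and 0.2368 servings → $2.54.
tempeh + kale with both tight: 2.127 servings and 0.1525 servings → $2.58.
kidney beans + sweet potato: intersection lies outside the first quadrant.
kidney beans + kale: intersection lies outside the first quadrant.
sweet potato + kale: the both-tight solution has a negative serving — not a feasible corner.
The minimum over all feasible corners is $2.49.

$2.49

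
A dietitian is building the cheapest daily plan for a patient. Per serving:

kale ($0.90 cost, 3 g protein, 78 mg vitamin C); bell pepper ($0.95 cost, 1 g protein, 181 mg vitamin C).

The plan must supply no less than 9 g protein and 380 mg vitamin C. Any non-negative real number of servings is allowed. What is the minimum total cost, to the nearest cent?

For a min-cost LP with two ≥-constraints, a basic feasible solution has at most two positive variables.
kale only: max(9/3, 380/78) = 4.872 servings → $4.38.
bell pepper only: max(9/1, 380/181) = 9 servings → $8.55.
kale + bell pepper with both tight: 2.686 servings and 0.9419 servings → $3.31.
The minimum over all feasible corners is $3.31.

$3.31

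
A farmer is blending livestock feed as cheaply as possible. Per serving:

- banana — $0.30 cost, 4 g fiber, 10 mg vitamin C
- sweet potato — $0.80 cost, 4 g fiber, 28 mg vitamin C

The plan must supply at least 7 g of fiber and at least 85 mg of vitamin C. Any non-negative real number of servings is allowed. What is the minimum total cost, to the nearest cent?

$2.43

Two binding constraints pin down two serving amounts, so the optimal mix uses at most two foods. The candidates are each food alone (scaled to the tighter of fiber/vitamin C) and each pair with both constraints tight.
banana only: max(7/4, 85/10) = 8.5 servings → $2.55.
sweet potato only: max(7/4, 85/28) = 3.036 servings → $2.43.
banana + sweet potato: intersection lies outside the first quadrant.
Cheapest feasible corner: $2.43.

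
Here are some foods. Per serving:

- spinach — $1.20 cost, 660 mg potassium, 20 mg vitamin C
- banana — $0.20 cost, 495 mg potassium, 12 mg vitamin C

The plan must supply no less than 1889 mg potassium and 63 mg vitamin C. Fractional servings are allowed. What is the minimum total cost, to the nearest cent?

$1.05

spinach only: max(1889/660, 63/20) = 3.15 servings → $3.78.
banana only: max(1889/495, 63/12) = 5.25 servings → $1.05.
spinach + banana with both targets exact would need a negative amount; discard.
So the least-cost plan costs $1.05.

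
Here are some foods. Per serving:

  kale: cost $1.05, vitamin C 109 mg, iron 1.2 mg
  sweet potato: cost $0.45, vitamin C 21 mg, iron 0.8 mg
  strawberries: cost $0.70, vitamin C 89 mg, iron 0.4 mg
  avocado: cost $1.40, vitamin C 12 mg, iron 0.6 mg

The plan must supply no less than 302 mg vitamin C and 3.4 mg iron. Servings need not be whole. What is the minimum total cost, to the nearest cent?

kale only: max(302/109, 3.4/1.2) = 2.833 servings → $2.98.
sweet potato only: max(302/21, 3.4/0.8) = 14.38 servings → $6.47.
strawberries only: max(302/89, 3.4/0.4) = 8.5 servings → $5.95.
avocado only: max(302/12, 3.4/0.6) = 25.17 servings → $35.23.
kale + sweet potato with both tight: 2.745 servings and 0.1323 servings → $2.94.
kale + strawberries: the both-tight solution has a negative serving — not a feasible corner.
kale + avocado with both tight: 2.753 servings and 0.1608 servings → $3.12.
sweet potato + strawberries with both tight: 2.895 servings and 2.71 servings → $3.20.
sweet potato + avocado: the both-tight solution has a negative serving — not a feasible corner.
strawberries + avocado with both tight: 2.889 servings and 3.741 servings → $7.26.
So the least-cost plan costs $2.94.

$2.94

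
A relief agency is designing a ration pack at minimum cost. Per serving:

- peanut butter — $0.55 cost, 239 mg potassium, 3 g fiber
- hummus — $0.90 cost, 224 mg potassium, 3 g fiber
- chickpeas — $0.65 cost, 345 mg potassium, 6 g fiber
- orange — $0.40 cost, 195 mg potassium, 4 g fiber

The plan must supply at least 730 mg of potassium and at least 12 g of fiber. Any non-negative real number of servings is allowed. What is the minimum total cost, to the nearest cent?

An LP optimum is at a vertex; with two nutrient constraints at most two foods are used. Check each candidate.
peanut butter only: max(730/239, 12/3) = 4 servings → $2.20.
hummus only: max(730/224, 12/3) = 4 servings → $3.60.
chickpeas only: max(730/345, 12/6) = 2.116 servings → $1.38.
orange only: max(730/195, 12/4) = 3.744 servings → $1.50.
peanut butter + hummus: intersection lies outside the first quadrant.
peanut butter + chickpeas with both tight: 0.6015 servings and 1.699 servings → $1.44.
peanut butter + orange with both tight: 1.563 servings and 1.827 servings → $1.59.
hummus + chickpeas with both tight: 0.7767 servings and 1.612 servings → $1.75.
hummus + orange with both tight: 1.865 servings and 1.601 servings → $2.32.
chickpeas + orange with both targets exact would need a negative amount; discard.
So the least-cost plan costs $1.38.

$1.38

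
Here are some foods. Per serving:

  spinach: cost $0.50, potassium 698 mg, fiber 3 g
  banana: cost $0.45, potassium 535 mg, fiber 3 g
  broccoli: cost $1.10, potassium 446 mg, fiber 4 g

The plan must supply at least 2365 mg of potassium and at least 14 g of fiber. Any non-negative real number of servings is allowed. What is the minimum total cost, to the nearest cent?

This is a tiny linear program; its minimum lies at a vertex of the feasible set. List the vertices and price them.
spinach only: max(2365/698, 14/3) = 4.667 servings → $2.33.
banana only: max(2365/535, 14/3) = 4.667 servings → $2.10.
broccoli only: max(2365/446, 14/4) = 5.303 servings → $5.83.
spinach + banana: intersection lies outside the first quadrant.
spinach + broccoli with both tight: 2.212 servings and 1.841 servings → $3.13.
banana + broccoli with both tight: 4.01 servings and 0.4925 servings → $2.35.
The minimum over all feasible corners is $2.10.

$2.10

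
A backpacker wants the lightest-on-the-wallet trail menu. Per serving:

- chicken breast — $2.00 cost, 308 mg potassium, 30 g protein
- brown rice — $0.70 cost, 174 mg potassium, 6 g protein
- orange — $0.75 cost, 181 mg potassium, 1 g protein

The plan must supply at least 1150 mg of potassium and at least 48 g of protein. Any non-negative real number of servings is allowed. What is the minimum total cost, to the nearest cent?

$4.95

For a min-cost LP with two ≥-constraints, a basic feasible solution has at most two positive variables.
chicken breast only: max(1150/308, 48/30) = 3.734 servings → $7.47.
brown rice only: max(1150/174, 48/6) = 8 servings → $5.60.
orange only: max(1150/181, 48/1) = 48 servings → $36.00.
chicken breast + brown rice with both tight: 0.4306 servings and 5.847 servings → $4.95.
chicken breast + orange with both tight: 1.472 servings and 3.849 servings → $5.83.
brown rice + orange: the both-tight solution has a negative serving — not a feasible corner.
Cheapest feasible corner: $4.95.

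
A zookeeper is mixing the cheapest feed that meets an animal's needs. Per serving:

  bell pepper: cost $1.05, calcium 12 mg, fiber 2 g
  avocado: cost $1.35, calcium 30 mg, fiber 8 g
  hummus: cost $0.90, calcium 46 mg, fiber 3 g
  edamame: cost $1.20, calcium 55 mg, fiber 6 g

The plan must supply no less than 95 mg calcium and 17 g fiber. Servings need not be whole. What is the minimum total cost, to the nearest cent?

$3.05

A basic optimal solution has at most two foods positive. Try each food alone and each pair with both targets met exactly.
bell pepper only: max(95/12, 17/2) = 8.5 servings → $8.93.
avocado only: max(95/30, 17/8) = 3.167 servings → $4.28.
hummus only: max(95/46, 17/3) = 5.667 servings → $5.10.
edamame only: max(95/55, 17/6) = 2.833 servings → $3.40.
bell pepper + avocado with both tight: 6.944 servings and 0.3889 servings → $7.82.
bell pepper + hummus: the both-tight solution has a negative serving — not a feasible corner.
bell pepper + edamame with both targets exact would need a negative amount; discard.
avocado + hummus with both tight: 1.788 servings and 0.8993 servings → $3.22.
avocado + edamame with both tight: 1.404 servings and 0.9615 servings → $3.05.
hummus + edamame: the both-tight solution has a negative serving — not a feasible corner.
Cheapest feasible corner: $3.05.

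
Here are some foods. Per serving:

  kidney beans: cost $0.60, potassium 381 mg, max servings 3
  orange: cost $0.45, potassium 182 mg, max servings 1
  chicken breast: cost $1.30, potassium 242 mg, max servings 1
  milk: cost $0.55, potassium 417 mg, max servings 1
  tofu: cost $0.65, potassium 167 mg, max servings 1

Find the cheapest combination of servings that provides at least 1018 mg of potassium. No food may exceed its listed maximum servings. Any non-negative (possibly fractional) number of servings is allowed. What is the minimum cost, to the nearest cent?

$1.50

Cost per mg of potassium: milk $0.0013, kidney beans $0.0016, orange $0.0025, tofu $0.0039, chicken breast $0.0054.
Take 1 serving of milk: +417.0 mg potassium for $0.55 (total $0.55, still need 601.0 mg).
Take 1.577 servings of kidney beans: +601.0 mg potassium for $0.95 (total $1.50, still need 0.0 mg).
Filling from the cheapest source first is optimal under one linear minimum: $1.50.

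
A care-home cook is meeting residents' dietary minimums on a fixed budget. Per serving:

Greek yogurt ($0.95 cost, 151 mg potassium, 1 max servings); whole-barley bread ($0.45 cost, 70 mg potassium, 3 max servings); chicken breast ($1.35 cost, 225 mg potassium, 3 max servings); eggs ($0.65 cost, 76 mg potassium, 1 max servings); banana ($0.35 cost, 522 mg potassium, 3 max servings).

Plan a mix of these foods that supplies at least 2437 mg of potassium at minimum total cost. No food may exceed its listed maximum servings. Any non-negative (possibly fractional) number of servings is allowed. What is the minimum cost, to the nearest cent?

$6.34

Cost per mg of potassium: banana $0.0007, chicken breast $0.0060, Greek yogurt $0.0063, whole-barley bread $0.0064, eggs $0.0086.
Take 3 servings of banana: +1566.0 mg potassium for $1.05 (total $1.05, still need 871.0 mg).
Take 3 servings of chicken breast: +675.0 mg potassium for $4.05 (total $5.10, still need 196.0 mg).
Take 1 serving of Greek yogurt: +151.0 mg potassium for $0.95 (total $6.05, still need 45.0 mg).
Take 0.6429 servings of whole-barley bread: +45.0 mg potassium for $0.29 (total $6.34, still need 0.0 mg).
Greedy by cheapest-per-mg is optimal for a single linear constraint, so the minimum cost is $6.34.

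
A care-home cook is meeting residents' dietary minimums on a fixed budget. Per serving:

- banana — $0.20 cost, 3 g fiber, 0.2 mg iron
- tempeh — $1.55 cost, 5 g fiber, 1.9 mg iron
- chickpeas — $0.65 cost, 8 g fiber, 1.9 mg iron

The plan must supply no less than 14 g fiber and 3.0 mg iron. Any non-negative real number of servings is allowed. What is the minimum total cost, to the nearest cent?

Two binding constraints pin down two serving amounts, so the optimal mix uses at most two foods. The candidates are each food alone (scaled to the tighter of fiber/iron) and each pair with both constraints tight.
banana only: max(14/3, 3.0/0.2) = 15 servings → $3.00.
tempeh only: max(14/5, 3.0/1.9) = 2.8 servings → $4.34.
chickpeas only: max(14/8, 3.0/1.9) = 1.75 servings → $1.14.
banana + tempeh with both tight: 2.468 servings and 1.319 servings → $2.54.
banana + chickpeas with both tight: 0.6341 servings and 1.512 servings → $1.11.
tempeh + chickpeas with both targets exact would need a negative amount; discard.
Cheapest feasible corner: $1.11.

$1.11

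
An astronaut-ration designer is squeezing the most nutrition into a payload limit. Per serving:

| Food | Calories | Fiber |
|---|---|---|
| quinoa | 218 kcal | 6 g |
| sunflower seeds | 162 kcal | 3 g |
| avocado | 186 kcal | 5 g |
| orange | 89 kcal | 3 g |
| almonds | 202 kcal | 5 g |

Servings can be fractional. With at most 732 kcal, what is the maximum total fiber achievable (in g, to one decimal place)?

24.7 g

Fiber per kcal: orange 0.03371, quinoa 0.02752, avocado 0.02688, almonds 0.02475, sunflower seeds 0.01852.
With no serving limits, spend the whole calories allowance on orange: 732 kcal / 89 kcal × 3 g = 24.7 g.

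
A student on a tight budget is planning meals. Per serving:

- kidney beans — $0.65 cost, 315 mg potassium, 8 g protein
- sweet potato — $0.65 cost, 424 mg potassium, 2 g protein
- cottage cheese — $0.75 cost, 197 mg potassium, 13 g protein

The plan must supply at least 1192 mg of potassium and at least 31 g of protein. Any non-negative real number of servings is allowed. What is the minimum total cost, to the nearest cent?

$2.49

At the optimum either one food covers both requirements or two foods hit both targets exactly; no other combination can be cheaper.
kidney beans only: max(1192/315, 31/8) = 3.875 servings → $2.52.
sweet potato only: max(1192/424, 31/2) = 15.5 servings → $10.07.
cottage cheese only: max(1192/197, 31/13) = 6.051 servings → $4.54.
kidney beans + sweet potato: the both-tight solution has a negative serving — not a feasible corner.
kidney beans + cottage cheese with both tight: 3.727 servings and 0.09091 servings → $2.49.
sweet potato + cottage cheese with both tight: 1.835 servings and 2.102 servings → $2.77.
The minimum over all feasible corners is $2.49.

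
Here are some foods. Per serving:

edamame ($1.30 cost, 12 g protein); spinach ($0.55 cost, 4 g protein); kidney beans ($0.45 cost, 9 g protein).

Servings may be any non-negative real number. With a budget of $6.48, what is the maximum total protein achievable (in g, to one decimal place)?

Protein per dollar: kidney beans 20, edamame 9.231, spinach 7.273.
With no serving limits, spend the whole cost allowance on kidney beans: $6.48 / $0.45 × 9 g = 129.6 g.

129.6 g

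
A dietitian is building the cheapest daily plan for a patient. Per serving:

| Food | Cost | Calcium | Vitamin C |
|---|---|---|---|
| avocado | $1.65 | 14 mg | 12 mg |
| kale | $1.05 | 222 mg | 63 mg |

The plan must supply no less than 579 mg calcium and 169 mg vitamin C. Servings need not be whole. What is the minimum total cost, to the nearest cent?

$2.82

A basic optimal solution has at most two foods positive. Try each food alone and each pair with both targets met exactly.
avocado only: max(579/14, 169/12) = 41.36 servings → $68.24.
kale only: max(579/222, 169/63) = 2.683 servings → $2.82.
avocado + kale with both tight: 0.5842 servings and 2.571 servings → $3.66.
So the least-cost plan costs $2.82.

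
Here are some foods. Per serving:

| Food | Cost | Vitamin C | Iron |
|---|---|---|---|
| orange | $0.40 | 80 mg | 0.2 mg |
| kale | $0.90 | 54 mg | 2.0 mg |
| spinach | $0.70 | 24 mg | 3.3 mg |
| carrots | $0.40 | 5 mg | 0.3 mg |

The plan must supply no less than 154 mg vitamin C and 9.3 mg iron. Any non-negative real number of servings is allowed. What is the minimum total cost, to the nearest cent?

$2.37

The cheapest plan sits at a corner of the feasible region — with two constraints it uses at most two foods.
orange only: max(154/80, 9.3/0.2) = 46.5 servings → $18.60.
kale only: max(154/54, 9.3/2.0) = 4.65 servings → $4.18.
spinach only: max(154/24, 9.3/3.3) = 6.417 servings → $4.49.
carrots only: max(154/5, 9.3/0.3) = 31 servings → $12.40.
orange + kale with both targets exact would need a negative amount; discard.
orange + spinach with both tight: 1.1 servings and 2.752 servings → $2.37.
orange + carrots: intersection lies outside the first quadrant.
kale + spinach with both tight: 2.189 servings and 1.492 servings → $3.01.
kale + carrots with both targets exact would need a negative amount; discard.
spinach + carrots with both tight: 0.03226 servings and 30.65 servings → $12.28.
So the least-cost plan costs $2.37.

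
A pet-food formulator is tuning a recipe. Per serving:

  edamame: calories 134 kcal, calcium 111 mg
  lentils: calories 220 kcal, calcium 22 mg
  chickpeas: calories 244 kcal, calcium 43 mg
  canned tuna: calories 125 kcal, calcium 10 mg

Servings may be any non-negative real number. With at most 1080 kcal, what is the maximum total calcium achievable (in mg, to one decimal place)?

Calcium per kcal: edamame 0.8284, chickpeas 0.1762, lentils 0.1, canned tuna 0.08.
With no serving limits, spend the whole calories allowance on edamame: 1080 kcal / 134 kcal × 111 mg = 894.6 mg.

894.6 mg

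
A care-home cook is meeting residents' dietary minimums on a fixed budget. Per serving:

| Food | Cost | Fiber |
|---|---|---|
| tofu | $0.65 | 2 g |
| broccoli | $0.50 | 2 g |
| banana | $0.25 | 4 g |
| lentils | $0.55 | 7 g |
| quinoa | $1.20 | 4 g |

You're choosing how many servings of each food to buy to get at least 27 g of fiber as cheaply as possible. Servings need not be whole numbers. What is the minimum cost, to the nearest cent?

Cost per g of fiber: banana $0.0625, lentils $0.0786, broccoli $0.2500, quinoa $0.3000, tofu $0.3250.
With no serving limits, use only banana: 27 g / 4 g = 6.75 servings × $0.25 = $1.69.

$1.69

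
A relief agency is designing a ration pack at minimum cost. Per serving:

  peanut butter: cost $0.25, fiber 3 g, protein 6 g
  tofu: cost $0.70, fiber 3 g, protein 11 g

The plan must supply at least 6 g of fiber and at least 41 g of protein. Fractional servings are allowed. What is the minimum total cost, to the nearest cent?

A basic optimal solution has at most two foods positive. Try each food alone and each pair with both targets met exactly.
peanut butter only: max(6/3, 41/6) = 6.833 servings → $1.71.
tofu only: max(6/3, 41/11) = 3.727 servings → $2.61.
peanut butter + tofu: intersection lies outside the first quadrant.
So the least-cost plan costs $1.71.

$1.71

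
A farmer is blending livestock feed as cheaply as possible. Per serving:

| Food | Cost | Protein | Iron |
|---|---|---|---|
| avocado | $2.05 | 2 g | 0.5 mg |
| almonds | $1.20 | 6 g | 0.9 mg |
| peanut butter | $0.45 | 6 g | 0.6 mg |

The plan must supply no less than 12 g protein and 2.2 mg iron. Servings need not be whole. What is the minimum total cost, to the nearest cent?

avocado only: max(12/2, 2.2/0.5) = 6 servings → $12.30.
almonds only: max(12/6, 2.2/0.9) = 2.444 servings → $2.93.
peanut butter only: max(12/6, 2.2/0.6) = 3.667 servings → $1.65.
avocado + almonds with both tight: 2 servings and 1.333 servings → $5.70.
avocado + peanut butter with both tight: 3.333 servings and 0.8889 servings → $7.23.
almonds + peanut butter with both targets exact would need a negative amount; discard.
So the least-cost plan costs $1.65.

$1.65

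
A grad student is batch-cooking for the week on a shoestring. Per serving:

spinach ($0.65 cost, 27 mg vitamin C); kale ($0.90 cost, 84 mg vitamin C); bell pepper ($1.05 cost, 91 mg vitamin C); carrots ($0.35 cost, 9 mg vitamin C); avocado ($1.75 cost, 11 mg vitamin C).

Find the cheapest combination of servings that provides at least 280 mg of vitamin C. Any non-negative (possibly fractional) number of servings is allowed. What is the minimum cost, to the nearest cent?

Cost per mg of vitamin C: kale $0.0107, bell pepper $0.0115, spinach $0.0241, carrots $0.0389, avocado $0.1591.
With no serving limits, use only kale: 280 mg / 84 mg = 3.333 servings × $0.90 = $3.00.

$3.00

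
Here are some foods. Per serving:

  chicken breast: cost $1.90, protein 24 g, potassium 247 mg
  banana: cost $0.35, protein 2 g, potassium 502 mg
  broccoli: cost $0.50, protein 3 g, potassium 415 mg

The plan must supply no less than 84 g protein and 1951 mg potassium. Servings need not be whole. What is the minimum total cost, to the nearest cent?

$7.08

This is a tiny linear program; its minimum lies at a vertex of the feasible set. List the vertices and price them.
chicken breast only: max(84/24, 1951/247) = 7.899 servings → $15.01.
banana only: max(84/2, 1951/502) = 42 servings → $14.70.
broccoli only: max(84/3, 1951/415) = 28 servings → $14.00.
chicken breast + banana with both tight: 3.312 servings and 2.257 servings → $7.08.
chicken breast + broccoli with both tight: 3.146 servings and 2.829 servings → $7.39.
banana + broccoli: the both-tight solution has a negative serving — not a feasible corner.
So the least-cost plan costs $7.08.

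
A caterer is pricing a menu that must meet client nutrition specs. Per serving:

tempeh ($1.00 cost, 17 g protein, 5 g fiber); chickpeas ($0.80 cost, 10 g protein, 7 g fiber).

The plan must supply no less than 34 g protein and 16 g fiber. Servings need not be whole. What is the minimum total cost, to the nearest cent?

$2.31

This is a tiny linear program; its minimum lies at a vertex of the feasible set. List the vertices and price them.
tempeh only: max(34/17, 16/5) = 3.2 servings → $3.20.
chickpeas only: max(34/10, 16/7) = 3.4 servings → $2.72.
tempeh + chickpeas with both tight: 1.13 servings and 1.478 servings → $2.31.
Cheapest feasible corner: $2.31.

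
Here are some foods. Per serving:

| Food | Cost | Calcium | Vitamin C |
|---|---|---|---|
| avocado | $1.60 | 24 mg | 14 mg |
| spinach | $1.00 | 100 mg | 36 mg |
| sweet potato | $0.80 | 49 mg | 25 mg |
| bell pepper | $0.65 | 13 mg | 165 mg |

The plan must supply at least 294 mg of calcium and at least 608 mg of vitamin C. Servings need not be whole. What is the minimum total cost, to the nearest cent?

$4.57

Compare the cost at each extreme point of the feasible region.
avocado only: max(294/24, 608/14) = 43.43 servings → $69.49.
spinach only: max(294/100, 608/36) = 16.89 servings → $16.89.
sweet potato only: max(294/49, 608/25) = 24.32 servings → $19.46.
bell pepper only: max(294/13, 608/165) = 22.62 servings → $14.70.
avocado + spinach with both targets exact would need a negative amount; discard.
avocado + sweet potato: the both-tight solution has a negative serving — not a feasible corner.
avocado + bell pepper with both tight: 10.75 servings and 2.773 servings → $19.00.
spinach + sweet potato: intersection lies outside the first quadrant.
spinach + bell pepper with both tight: 2.533 servings and 3.132 servings → $4.57.
sweet potato + bell pepper with both tight: 5.233 servings and 2.892 servings → $6.07.
So the least-cost plan costs $4.57.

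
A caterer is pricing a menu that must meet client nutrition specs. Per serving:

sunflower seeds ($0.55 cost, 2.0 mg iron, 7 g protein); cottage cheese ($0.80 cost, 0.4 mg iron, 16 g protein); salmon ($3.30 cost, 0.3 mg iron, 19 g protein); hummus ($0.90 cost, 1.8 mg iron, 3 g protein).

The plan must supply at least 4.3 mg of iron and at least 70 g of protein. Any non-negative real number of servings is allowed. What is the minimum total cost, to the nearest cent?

sunflower seeds only: max(4.3/2.0, 70/7) = 10 servings → $5.50.
cottage cheese only: max(4.3/0.4, 70/16) = 10.75 servings → $8.60.
salmon only: max(4.3/0.3, 70/19) = 14.33 servings → $47.30.
hummus only: max(4.3/1.8, 70/3) = 23.33 servings → $21.00.
sunflower seeds + cottage cheese with both tight: 1.397 servings and 3.764 servings → $3.78.
sunflower seeds + salmon with both tight: 1.691 servings and 3.061 servings → $11.03.
sunflower seeds + hummus: the both-tight solution has a negative serving — not a feasible corner.
cottage cheese + salmon: intersection lies outside the first quadrant.
cottage cheese + hummus with both tight: 4.098 servings and 1.478 servings → $4.61.
salmon + hummus with both tight: 3.396 servings and 1.823 servings → $12.85.
So the least-cost plan costs $3.78.

$3.78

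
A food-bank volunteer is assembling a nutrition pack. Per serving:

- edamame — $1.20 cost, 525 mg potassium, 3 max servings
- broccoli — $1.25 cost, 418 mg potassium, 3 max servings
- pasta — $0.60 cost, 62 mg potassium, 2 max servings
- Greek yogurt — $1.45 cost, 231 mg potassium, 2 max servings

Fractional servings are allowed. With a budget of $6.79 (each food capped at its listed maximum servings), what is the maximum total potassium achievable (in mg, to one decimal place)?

2641.7 mg

Potassium per dollar: edamame 437.5, broccoli 334.4, Greek yogurt 159.3, pasta 103.3.
Take 3 servings of edamame: spends $3.60, +1575.0 mg potassium (running total 1575.0 mg).
Take 2.552 servings of broccoli: spends $3.19, +1066.7 mg potassium (running total 2641.7 mg).
Greedy by best ratio exhausts the cost allowance optimally: 2641.7 mg.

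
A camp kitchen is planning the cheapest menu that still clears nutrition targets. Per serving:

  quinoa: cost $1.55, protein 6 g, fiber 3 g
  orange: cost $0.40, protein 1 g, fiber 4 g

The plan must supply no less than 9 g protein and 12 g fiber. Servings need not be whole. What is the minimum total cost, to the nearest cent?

At the optimum either one food covers both requirements or two foods hit both targets exactly; no other combination can be cheaper.
quinoa only: max(9/6, 12/3) = 4 servings → $6.20.
orange only: max(9/1, 12/4) = 9 servings → $3.60.
quinoa + orange with both tight: 1.143 servings and 2.143 servings → $2.63.
The minimum over all feasible corners is $2.63.

$2.63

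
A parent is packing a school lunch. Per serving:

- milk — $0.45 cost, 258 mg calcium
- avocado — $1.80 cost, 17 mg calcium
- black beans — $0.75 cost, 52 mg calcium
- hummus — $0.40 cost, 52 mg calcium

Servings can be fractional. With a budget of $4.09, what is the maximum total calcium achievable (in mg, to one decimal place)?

2344.9 mg

Calcium per dollar: milk 573.3, hummus 130, black beans 69.33, avocado 9.444.
With no serving limits, spend the whole cost allowance on milk: $4.09 / $0.45 × 258 mg = 2344.9 mg.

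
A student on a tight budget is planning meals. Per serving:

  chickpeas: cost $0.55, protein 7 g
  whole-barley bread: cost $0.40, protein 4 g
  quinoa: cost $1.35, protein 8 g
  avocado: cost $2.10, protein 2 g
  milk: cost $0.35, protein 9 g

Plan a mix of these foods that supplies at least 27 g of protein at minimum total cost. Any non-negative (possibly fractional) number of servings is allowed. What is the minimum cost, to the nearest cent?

$1.05

Cost per g of protein: milk $0.0389, chickpeas $0.0786, whole-barley bread $0.1000, quinoa $0.1688, avocado $1.0500.
With no serving limits, use only milk: 27 g / 9 g = 3 servings × $0.35 = $1.05.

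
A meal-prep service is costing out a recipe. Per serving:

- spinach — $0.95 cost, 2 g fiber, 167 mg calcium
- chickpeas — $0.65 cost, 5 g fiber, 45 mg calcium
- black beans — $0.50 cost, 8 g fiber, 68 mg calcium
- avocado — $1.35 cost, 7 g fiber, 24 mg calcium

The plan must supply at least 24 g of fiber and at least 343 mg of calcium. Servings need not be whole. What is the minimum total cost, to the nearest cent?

With two linear requirements the optimum uses one or two foods; enumerate the corners.
spinach only: max(24/2, 343/167) = 12 servings → $11.40.
chickpeas only: max(24/5, 343/45) = 7.622 servings → $4.95.
black beans only: max(24/8, 343/68) = 5.044 servings → $2.52.
avocado only: max(24/7, 343/24) = 14.29 servings → $19.29.
spinach + chickpeas with both tight: 0.8523 servings and 4.459 servings → $3.71.
spinach + black beans with both tight: 0.9267 servings and 2.768 servings → $2.26.
spinach + avocado with both tight: 1.628 servings and 2.963 servings → $5.55.
chickpeas + black beans: intersection lies outside the first quadrant.
chickpeas + avocado with both targets exact would need a negative amount; discard.
black beans + avocado: intersection lies outside the first quadrant.
So the least-cost plan costs $2.26.

$2.26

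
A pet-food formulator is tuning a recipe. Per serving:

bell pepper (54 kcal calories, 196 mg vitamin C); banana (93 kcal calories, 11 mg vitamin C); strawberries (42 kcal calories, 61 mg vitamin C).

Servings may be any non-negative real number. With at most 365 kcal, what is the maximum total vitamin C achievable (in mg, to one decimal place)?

Vitamin C per kcal: bell pepper 3.63, strawberries 1.452, banana 0.1183.
With no serving limits, spend the whole calories allowance on bell pepper: 365 kcal / 54 kcal × 196 mg = 1324.8 mg.

1324.8 mg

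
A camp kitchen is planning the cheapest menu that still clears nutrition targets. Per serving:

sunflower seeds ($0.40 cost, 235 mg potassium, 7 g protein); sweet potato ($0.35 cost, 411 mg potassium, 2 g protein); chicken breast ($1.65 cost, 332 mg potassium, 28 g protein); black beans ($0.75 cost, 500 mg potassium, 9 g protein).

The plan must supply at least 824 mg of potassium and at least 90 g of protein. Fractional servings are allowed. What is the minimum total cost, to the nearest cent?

sunflower seeds only: max(824/235, 90/7) = 12.86 servings → $5.14.
sweet potato only: max(824/411, 90/2) = 45 servings → $15.75.
chicken breast only: max(824/332, 90/28) = 3.214 servings → $5.30.
black beans only: max(824/500, 90/9) = 10 servings → $7.50.
sunflower seeds + sweet potato: the both-tight solution has a negative serving — not a feasible corner.
sunflower seeds + chicken breast: intersection lies outside the first quadrant.
sunflower seeds + black beans with both targets exact would need a negative amount; discard.
sweet potato + chicken breast: the both-tight solution has a negative serving — not a feasible corner.
sweet potato + black beans with both targets exact would need a negative amount; discard.
chicken breast + black beans: intersection lies outside the first quadrant.
The minimum over all feasible corners is $5.14.

$5.14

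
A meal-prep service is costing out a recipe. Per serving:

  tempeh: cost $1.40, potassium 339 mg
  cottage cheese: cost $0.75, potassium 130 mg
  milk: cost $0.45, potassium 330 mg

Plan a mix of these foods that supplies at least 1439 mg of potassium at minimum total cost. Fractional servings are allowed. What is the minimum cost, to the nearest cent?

$1.96

Cost per mg of potassium: milk $0.0014, tempeh $0.0041, cottage cheese $0.0058.
With no serving limits, use only milk: 1439 mg / 330 mg = 4.361 servings × $0.45 = $1.96.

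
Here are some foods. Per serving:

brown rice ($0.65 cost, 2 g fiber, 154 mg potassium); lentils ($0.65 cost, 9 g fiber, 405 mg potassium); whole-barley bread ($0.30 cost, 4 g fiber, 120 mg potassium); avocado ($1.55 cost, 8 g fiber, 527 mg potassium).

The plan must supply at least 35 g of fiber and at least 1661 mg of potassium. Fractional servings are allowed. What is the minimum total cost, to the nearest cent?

$2.67

With two linear requirements the optimum uses one or two foods; enumerate the corners.
brown rice only: max(35/2, 1661/154) = 17.5 servings → $11.38.
lentils only: max(35/9, 1661/405) = 4.101 servings → $2.67.
whole-barley bread only: max(35/4, 1661/120) = 13.84 servings → $4.15.
avocado only: max(35/8, 1661/527) = 4.375 servings → $6.78.
brown rice + lentils with both tight: 1.344 servings and 3.59 servings → $3.21.
brown rice + whole-barley bread with both tight: 6.5 servings and 5.5 servings → $5.88.
brown rice + avocado: the both-tight solution has a negative serving — not a feasible corner.
lentils + whole-barley bread: the both-tight solution has a negative serving — not a feasible corner.
lentils + avocado with both tight: 3.431 servings and 0.515 servings → $3.03.
whole-barley bread + avocado with both tight: 4.492 servings and 2.129 servings → $4.65.
So the least-cost plan costs $2.67.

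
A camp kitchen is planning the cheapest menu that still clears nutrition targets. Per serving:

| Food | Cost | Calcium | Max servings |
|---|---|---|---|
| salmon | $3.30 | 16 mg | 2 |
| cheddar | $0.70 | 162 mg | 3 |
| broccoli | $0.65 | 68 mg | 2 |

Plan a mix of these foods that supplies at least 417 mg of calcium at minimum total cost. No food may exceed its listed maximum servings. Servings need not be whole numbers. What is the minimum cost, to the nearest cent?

$1.80

Cost per mg of calcium: cheddar $0.0043, broccoli $0.0096, salmon $0.2062.
Take 2.574 servings of cheddar: +417.0 mg calcium for $1.80 (total $1.80, still need 0.0 mg).
Greedy by cheapest-per-mg is optimal for a single linear constraint, so the minimum cost is $1.80.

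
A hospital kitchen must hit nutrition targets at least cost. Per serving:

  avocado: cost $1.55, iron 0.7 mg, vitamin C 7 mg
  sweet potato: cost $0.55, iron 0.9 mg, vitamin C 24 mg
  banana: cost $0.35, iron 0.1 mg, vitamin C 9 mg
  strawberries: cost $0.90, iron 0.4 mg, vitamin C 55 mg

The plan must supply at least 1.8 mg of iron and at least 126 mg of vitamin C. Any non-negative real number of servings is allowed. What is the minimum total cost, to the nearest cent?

avocado only: max(1.8/0.7, 126/7) = 18 servings → $27.90.
sweet potato only: max(1.8/0.9, 126/24) = 5.25 servings → $2.89.
banana only: max(1.8/0.1, 126/9) = 18 servings → $6.30.
strawberries only: max(1.8/0.4, 126/55) = 4.5 servings → $4.05.
avocado + sweet potato with both targets exact would need a negative amount; discard.
avocado + banana with both tight: 0.6429 servings and 13.5 servings → $5.72.
avocado + strawberries with both tight: 1.361 servings and 2.118 servings → $4.02.
sweet potato + banana with both tight: 0.6316 servings and 12.32 servings → $4.66.
sweet potato + strawberries with both tight: 1.218 servings and 1.759 servings → $2.25.
banana + strawberries with both targets exact would need a negative amount; discard.
The minimum over all feasible corners is $2.25.

$2.25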